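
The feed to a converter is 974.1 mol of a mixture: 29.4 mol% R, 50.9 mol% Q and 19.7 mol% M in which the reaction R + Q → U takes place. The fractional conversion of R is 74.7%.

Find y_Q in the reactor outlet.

0.371

R reacted = 0.747 × 286.4 = 213.9 mol; ν_R = −1, so ξ = 213.9/1 = 213.9 mol.
Outlet amounts (n = n₀ + ν ξ):
  R: 286.4 − 1(213.9) = 72.46
  Q: 495.8 − 1(213.9) = 281.9
  U: 0 + 1(213.9) = 213.9
  M: 191.9 (inert)
Total out = 760.2 mol; y_Q = 281.9 / 760.2 = 0.3708.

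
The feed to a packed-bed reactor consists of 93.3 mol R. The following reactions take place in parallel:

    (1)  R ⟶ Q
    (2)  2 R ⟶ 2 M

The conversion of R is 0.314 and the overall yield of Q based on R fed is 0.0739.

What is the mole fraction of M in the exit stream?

0.24

Yield of Q: 1ξ₁ / 93.3 = 0.0739 → ξ₁ = 6.895 mol.
Conversion of R: 1ξ₁ + 2ξ₂ = 0.314 × 93.3 = 29.3 → ξ₂ = 11.2 mol.
Outlet amounts (n = n₀ + Σ ν·ξ):
  R: 93.3 − 1(6.895) − 2(11.2) = 64
  Q: 0 + 1(6.895) = 6.895
  M: 0 + 2(11.2) = 22.4
Total out = 93.3 mol; y_M = 22.4 / 93.3 = 0.2401.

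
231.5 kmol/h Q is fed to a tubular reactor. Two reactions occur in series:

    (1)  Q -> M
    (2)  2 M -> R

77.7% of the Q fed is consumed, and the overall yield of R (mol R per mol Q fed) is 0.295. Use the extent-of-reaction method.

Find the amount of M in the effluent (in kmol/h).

Conversion of Q: Q consumed = 1ξ₁ = 0.777 × 231.5 → ξ₁ = 179.9 kmol/h.
Yield of R: 1ξ₂ / 231.5 = 0.295 → ξ₂ = 68.29 kmol/h.
Outlet amounts (n = n₀ + Σ ν·ξ):
  Q: 231.5 − 1(179.9) = 51.62
  M: 0 + 1(179.9) − 2(68.29) = 43.29
  R: 0 + 1(68.29) = 68.29

43.3 kmol/h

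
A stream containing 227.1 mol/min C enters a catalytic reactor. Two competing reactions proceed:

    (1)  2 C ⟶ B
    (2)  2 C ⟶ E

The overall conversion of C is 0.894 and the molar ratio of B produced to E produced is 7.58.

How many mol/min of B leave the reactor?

89.7 mol/min

Conversion of C: C consumed = 0.894 × 227.1 = 203 mol/min = 2ξ₁ + 2ξ₂.
Selectivity: 1ξ₁ / (1ξ₂) = 7.58 → ξ₁ = 7.58 ξ₂.
Substitute: (2·7.58 + 2) ξ₂ = 203 → ξ₂ = 11.83 mol/min, ξ₁ = 89.68 mol/min.
Outlet amounts (n = n₀ + Σ ν·ξ):
  C: 227.1 − 2(89.68) − 2(11.83) = 24.07
  B: 0 + 1(89.68) = 89.68
  E: 0 + 1(11.83) = 11.83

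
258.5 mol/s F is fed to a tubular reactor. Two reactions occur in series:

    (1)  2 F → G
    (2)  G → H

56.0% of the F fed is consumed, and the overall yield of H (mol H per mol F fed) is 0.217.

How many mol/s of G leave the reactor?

Conversion of F: F consumed = 2ξ₁ = 0.56 × 258.5 → ξ₁ = 72.38 mol/s.
Yield of H: 1ξ₂ / 258.5 = 0.217 → ξ₂ = 56.09 mol/s.
Outlet amounts (n = n₀ + Σ ν·ξ):
  F: 258.5 − 2(72.38) = 113.7
  G: 0 + 1(72.38) − 1(56.09) = 16.29
  H: 0 + 1(56.09) = 56.09

16.3 mol/s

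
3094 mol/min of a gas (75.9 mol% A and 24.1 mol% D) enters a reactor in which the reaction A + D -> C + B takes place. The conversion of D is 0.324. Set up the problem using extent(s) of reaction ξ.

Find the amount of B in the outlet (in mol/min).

242 mol/min

D reacted = 0.324 × 745.7 = 241.6 mol/min; ν_D = −1, so ξ = 241.6/1 = 241.6 mol/min.
Outlet amounts (n = n₀ + ν ξ):
  A: 2348 − 1(241.6) = 2107
  D: 745.7 − 1(241.6) = 504.1
  C: 0 + 1(241.6) = 241.6
  B: 0 + 1(241.6) = 241.6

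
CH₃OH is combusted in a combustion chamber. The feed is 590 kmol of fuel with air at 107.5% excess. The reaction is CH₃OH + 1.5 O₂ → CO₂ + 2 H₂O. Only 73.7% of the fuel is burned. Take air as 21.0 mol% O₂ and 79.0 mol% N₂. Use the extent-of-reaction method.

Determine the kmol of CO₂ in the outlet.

435 kmol

Stoichiometric O₂ = 1.5 × 590 = 885 kmol; O₂ fed = 885 × 2.075 = 1836 kmol.
N₂ fed = 1836 × 79/21 = 6908 kmol.
Fuel reacted = 0.737 × 590 → ξ = 434.8 kmol.
Outlet (n = n₀ + ν ξ):
  CH₃OH: 590 − 1(434.8) = 155.2
  O₂: 1836 − 1.5(434.8) = 1184
  N₂: 6908 (inert)
  CO₂: 0 + 1(434.8) = 434.8
  H₂O: 0 + 2(434.8) = 869.7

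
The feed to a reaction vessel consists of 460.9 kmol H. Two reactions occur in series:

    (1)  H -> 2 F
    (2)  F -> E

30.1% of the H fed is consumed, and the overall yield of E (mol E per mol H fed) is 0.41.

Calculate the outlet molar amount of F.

Conversion of H: H consumed = 1ξ₁ = 0.301 × 460.9 → ξ₁ = 138.7 kmol.
Yield of E: 1ξ₂ / 460.9 = 0.41 → ξ₂ = 189 kmol.
Outlet amounts (n = n₀ + Σ ν·ξ):
  H: 460.9 − 1(138.7) = 322.2
  F: 0 + 2(138.7) − 1(189) = 88.49
  E: 0 + 1(189) = 189

88.5 kmol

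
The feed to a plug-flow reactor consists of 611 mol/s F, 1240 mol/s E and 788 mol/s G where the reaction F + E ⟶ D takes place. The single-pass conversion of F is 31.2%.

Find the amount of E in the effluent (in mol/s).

1050 mol/s

F reacted = 0.312 × 611 = 190.6 mol/s; ν_F = −1, so ξ = 190.6/1 = 190.6 mol/s.
Outlet amounts (n = n₀ + ν ξ):
  F: 611 − 1(190.6) = 420.4
  E: 1240 − 1(190.6) = 1049
  D: 0 + 1(190.6) = 190.6
  G: 788 (inert)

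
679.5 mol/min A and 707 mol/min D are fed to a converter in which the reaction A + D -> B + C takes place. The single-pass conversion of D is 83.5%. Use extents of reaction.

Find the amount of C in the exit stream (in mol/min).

590 mol/min

D reacted = 0.835 × 707 = 590.3 mol/min; ν_D = −1, so ξ = 590.3/1 = 590.3 mol/min.
Outlet amounts (n = n₀ + ν ξ):
  A: 679.5 − 1(590.3) = 89.15
  D: 707 − 1(590.3) = 116.7
  B: 0 + 1(590.3) = 590.3
  C: 0 + 1(590.3) = 590.3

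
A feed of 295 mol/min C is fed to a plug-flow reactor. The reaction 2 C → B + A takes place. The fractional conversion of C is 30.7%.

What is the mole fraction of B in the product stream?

0.153

C reacted = 0.307 × 295 = 90.56 mol/min; ν_C = −2, so ξ = 90.56/2 = 45.28 mol/min.
Outlet amounts (n = n₀ + ν ξ):
  C: 295 − 2(45.28) = 204.4
  B: 0 + 1(45.28) = 45.28
  A: 0 + 1(45.28) = 45.28
Total out = 295 mol/min; y_B = 45.28 / 295 = 0.1535.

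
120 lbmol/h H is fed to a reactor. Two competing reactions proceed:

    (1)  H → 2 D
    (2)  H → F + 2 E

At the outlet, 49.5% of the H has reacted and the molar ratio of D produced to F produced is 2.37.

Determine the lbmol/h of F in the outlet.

27.2 lbmol/h

Conversion of H: H consumed = 0.495 × 120 = 59.4 lbmol/h = 1ξ₁ + 1ξ₂.
Selectivity: 2ξ₁ / (1ξ₂) = 2.37 → ξ₁ = 1.185 ξ₂.
Substitute: (1·1.185 + 1) ξ₂ = 59.4 → ξ₂ = 27.19 lbmol/h, ξ₁ = 32.21 lbmol/h.
Outlet amounts (n = n₀ + Σ ν·ξ):
  H: 120 − 1(32.21) − 1(27.19) = 60.6
  D: 0 + 2(32.21) = 64.43
  F: 0 + 1(27.19) = 27.19
  E: 0 + 2(27.19) = 54.37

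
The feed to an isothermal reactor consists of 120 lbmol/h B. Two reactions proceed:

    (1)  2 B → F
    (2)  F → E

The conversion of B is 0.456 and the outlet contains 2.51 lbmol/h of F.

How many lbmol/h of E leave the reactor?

Conversion of B: B consumed = 2ξ₁ = 0.456 × 120 → ξ₁ = 27.36 lbmol/h.
F balance: n_F = 0 + 1ξ₁ − 1ξ₂ = 2.51 → ξ₂ = (1·27.36 − 2.51)/1 = 24.85 lbmol/h.
Outlet amounts (n = n₀ + Σ ν·ξ):
  B: 120 − 2(27.36) = 65.28
  F: 0 + 1(27.36) − 1(24.85) = 2.51
  E: 0 + 1(24.85) = 24.85

24.9 lbmol/h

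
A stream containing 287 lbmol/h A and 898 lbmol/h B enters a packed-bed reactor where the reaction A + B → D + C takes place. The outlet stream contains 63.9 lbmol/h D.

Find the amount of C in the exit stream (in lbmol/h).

For D: n = n₀ + 1ξ → 63.9 = 0 + 1ξ, giving ξ = 63.9 lbmol/h.
Outlet amounts (n = n₀ + ν ξ):
  A: 287 − 1(63.9) = 223.1
  B: 898 − 1(63.9) = 834.1
  D: 0 + 1(63.9) = 63.9
  C: 0 + 1(63.9) = 63.9

63.9 lbmol/h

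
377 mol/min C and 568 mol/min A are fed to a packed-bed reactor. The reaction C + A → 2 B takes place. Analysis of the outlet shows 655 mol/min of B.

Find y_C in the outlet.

For B: n = n₀ + 2ξ → 655 = 0 + 2ξ, giving ξ = 327.5 mol/min.
Outlet amounts (n = n₀ + ν ξ):
  C: 377 − 1(327.5) = 49.5
  A: 568 − 1(327.5) = 240.5
  B: 0 + 2(327.5) = 655
Total out = 945 mol/min; y_C = 49.5 / 945 = 0.05238.

0.0524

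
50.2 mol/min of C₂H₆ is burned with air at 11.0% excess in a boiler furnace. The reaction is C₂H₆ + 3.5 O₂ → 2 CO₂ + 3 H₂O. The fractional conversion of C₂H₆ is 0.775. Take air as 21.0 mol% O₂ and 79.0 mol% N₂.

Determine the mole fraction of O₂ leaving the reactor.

0.059

Stoichiometric O₂ = 3.5 × 50.2 = 175.7 mol/min; O₂ fed = 175.7 × 1.110 = 195 mol/min.
N₂ fed = 195 × 79/21 = 733.7 mol/min.
Fuel reacted = 0.775 × 50.2 → ξ = 38.91 mol/min.
Outlet (n = n₀ + ν ξ):
  C₂H₆: 50.2 − 1(38.91) = 11.3
  O₂: 195 − 3.5(38.91) = 58.86
  N₂: 733.7 (inert)
  CO₂: 0 + 2(38.91) = 77.81
  H₂O: 0 + 3(38.91) = 116.7
Total out = 998.4 mol/min; y_O₂ = 58.86 / 998.4 = 0.05896.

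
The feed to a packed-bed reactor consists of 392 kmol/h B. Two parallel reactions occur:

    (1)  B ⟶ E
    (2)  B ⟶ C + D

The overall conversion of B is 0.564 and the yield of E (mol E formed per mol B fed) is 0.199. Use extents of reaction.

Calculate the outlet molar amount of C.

Yield of E: 1ξ₁ / 392 = 0.199 → ξ₁ = 78.01 kmol/h.
Conversion of B: 1ξ₁ + 1ξ₂ = 0.564 × 392 = 221.1 → ξ₂ = 143.1 kmol/h.
Outlet amounts (n = n₀ + Σ ν·ξ):
  B: 392 − 1(78.01) − 1(143.1) = 170.9
  E: 0 + 1(78.01) = 78.01
  C: 0 + 1(143.1) = 143.1
  D: 0 + 1(143.1) = 143.1

143 kmol/h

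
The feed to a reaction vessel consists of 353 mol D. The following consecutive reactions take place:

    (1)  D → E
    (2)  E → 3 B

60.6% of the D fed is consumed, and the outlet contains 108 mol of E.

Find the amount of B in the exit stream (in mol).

318 mol

Conversion of D: D consumed = 1ξ₁ = 0.606 × 353 → ξ₁ = 213.9 mol.
E balance: n_E = 0 + 1ξ₁ − 1ξ₂ = 108 → ξ₂ = (1·213.9 − 108)/1 = 105.9 mol.
Outlet amounts (n = n₀ + Σ ν·ξ):
  D: 353 − 1(213.9) = 139.1
  E: 0 + 1(213.9) − 1(105.9) = 108
  B: 0 + 3(105.9) = 317.8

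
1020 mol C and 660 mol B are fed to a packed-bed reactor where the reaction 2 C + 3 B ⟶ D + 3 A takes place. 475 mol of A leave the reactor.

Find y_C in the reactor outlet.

For A: n = n₀ + 3ξ → 475 = 0 + 3ξ, giving ξ = 158.3 mol.
Outlet amounts (n = n₀ + ν ξ):
  C: 1020 − 2(158.3) = 703.3
  B: 660 − 3(158.3) = 185
  D: 0 + 1(158.3) = 158.3
  A: 0 + 3(158.3) = 475
Total out = 1522 mol; y_C = 703.3 / 1522 = 0.4622.

0.462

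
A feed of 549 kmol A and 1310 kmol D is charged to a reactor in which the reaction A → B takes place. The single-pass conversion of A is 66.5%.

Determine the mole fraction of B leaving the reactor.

0.196

A reacted = 0.665 × 549 = 365.1 kmol; ν_A = −1, so ξ = 365.1/1 = 365.1 kmol.
Outlet amounts (n = n₀ + ν ξ):
  A: 549 − 1(365.1) = 183.9
  B: 0 + 1(365.1) = 365.1
  D: 1310 (inert)
Total out = 1859 kmol; y_B = 365.1 / 1859 = 0.1964.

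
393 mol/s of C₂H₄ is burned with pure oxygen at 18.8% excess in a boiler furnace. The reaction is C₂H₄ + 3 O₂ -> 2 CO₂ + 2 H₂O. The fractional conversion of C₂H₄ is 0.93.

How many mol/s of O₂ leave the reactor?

Stoichiometric O₂ = 3 × 393 = 1179 mol/s; O₂ fed = 1179 × 1.188 = 1401 mol/s.
Fuel reacted = 0.93 × 393 → ξ = 365.5 mol/s.
Outlet (n = n₀ + ν ξ):
  C₂H₄: 393 − 1(365.5) = 27.51
  O₂: 1401 − 3(365.5) = 304.2
  CO₂: 0 + 2(365.5) = 731
  H₂O: 0 + 2(365.5) = 731

304 mol/s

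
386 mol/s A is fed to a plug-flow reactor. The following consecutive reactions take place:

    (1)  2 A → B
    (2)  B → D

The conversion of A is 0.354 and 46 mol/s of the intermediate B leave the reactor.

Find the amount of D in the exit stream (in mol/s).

22.3 mol/s

Conversion of A: A consumed = 2ξ₁ = 0.354 × 386 → ξ₁ = 68.32 mol/s.
B balance: n_B = 0 + 1ξ₁ − 1ξ₂ = 46 → ξ₂ = (1·68.32 − 46)/1 = 22.32 mol/s.
Outlet amounts (n = n₀ + Σ ν·ξ):
  A: 386 − 2(68.32) = 249.4
  B: 0 + 1(68.32) − 1(22.32) = 46
  D: 0 + 1(22.32) = 22.32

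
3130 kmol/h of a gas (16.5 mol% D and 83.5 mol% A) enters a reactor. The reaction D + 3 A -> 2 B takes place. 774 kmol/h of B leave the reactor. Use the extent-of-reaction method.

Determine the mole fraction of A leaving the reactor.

For B: n = n₀ + 2ξ → 774 = 0 + 2ξ, giving ξ = 387 kmol/h.
Outlet amounts (n = n₀ + ν ξ):
  D: 516.5 − 1(387) = 129.5
  A: 2614 − 3(387) = 1453
  B: 0 + 2(387) = 774
Total out = 2356 kmol/h; y_A = 1453 / 2356 = 0.6165.

0.617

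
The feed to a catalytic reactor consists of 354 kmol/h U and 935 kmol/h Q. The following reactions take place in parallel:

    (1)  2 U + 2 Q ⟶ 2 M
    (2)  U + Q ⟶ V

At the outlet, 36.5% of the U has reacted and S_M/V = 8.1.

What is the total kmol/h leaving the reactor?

Conversion of U: U consumed = 0.365 × 354 = 129.2 kmol/h = 2ξ₁ + 1ξ₂.
Selectivity: 2ξ₁ / (1ξ₂) = 8.1 → ξ₁ = 4.05 ξ₂.
Substitute: (2·4.05 + 1) ξ₂ = 129.2 → ξ₂ = 14.2 kmol/h, ξ₁ = 57.51 kmol/h.
Outlet amounts (n = n₀ + Σ ν·ξ):
  U: 354 − 2(57.51) − 1(14.2) = 224.8
  Q: 935 − 2(57.51) − 1(14.2) = 805.8
  M: 0 + 2(57.51) = 115
  V: 0 + 1(14.2) = 14.2
Total out = 224.8 + 805.8 + 115 + 14.2 = 1160 kmol/h.

1160 kmol/h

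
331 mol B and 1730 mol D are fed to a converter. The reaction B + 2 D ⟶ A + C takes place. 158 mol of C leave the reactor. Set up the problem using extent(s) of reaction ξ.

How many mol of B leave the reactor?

173 mol

For C: n = n₀ + 1ξ → 158 = 0 + 1ξ, giving ξ = 158 mol.
Outlet amounts (n = n₀ + ν ξ):
  B: 331 − 1(158) = 173
  D: 1730 − 2(158) = 1414
  A: 0 + 1(158) = 158
  C: 0 + 1(158) = 158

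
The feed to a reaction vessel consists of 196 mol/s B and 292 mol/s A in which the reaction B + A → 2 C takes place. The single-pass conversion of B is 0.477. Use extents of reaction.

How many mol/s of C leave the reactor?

B reacted = 0.477 × 196 = 93.49 mol/s; ν_B = −1, so ξ = 93.49/1 = 93.49 mol/s.
Outlet amounts (n = n₀ + ν ξ):
  B: 196 − 1(93.49) = 102.5
  A: 292 − 1(93.49) = 198.5
  C: 0 + 2(93.49) = 187

187 mol/s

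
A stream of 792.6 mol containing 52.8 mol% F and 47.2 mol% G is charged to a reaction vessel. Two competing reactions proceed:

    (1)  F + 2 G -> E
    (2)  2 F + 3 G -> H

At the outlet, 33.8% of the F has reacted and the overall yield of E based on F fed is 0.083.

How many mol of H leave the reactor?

53.4 mol

Yield of E: 1ξ₁ / 418.5 = 0.083 → ξ₁ = 34.73 mol.
Conversion of F: 1ξ₁ + 2ξ₂ = 0.338 × 418.5 = 141.5 → ξ₂ = 53.36 mol.
Outlet amounts (n = n₀ + Σ ν·ξ):
  F: 418.5 − 1(34.73) − 2(53.36) = 277
  G: 374.1 − 2(34.73) − 3(53.36) = 144.6
  E: 0 + 1(34.73) = 34.73
  H: 0 + 1(53.36) = 53.36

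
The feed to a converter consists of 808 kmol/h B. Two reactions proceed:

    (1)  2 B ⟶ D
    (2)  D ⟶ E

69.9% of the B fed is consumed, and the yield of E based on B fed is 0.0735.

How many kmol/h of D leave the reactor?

223 kmol/h

Conversion of B: B consumed = 2ξ₁ = 0.699 × 808 → ξ₁ = 282.4 kmol/h.
Yield of E: 1ξ₂ / 808 = 0.0735 → ξ₂ = 59.39 kmol/h.
Outlet amounts (n = n₀ + Σ ν·ξ):
  B: 808 − 2(282.4) = 243.2
  D: 0 + 1(282.4) − 1(59.39) = 223
  E: 0 + 1(59.39) = 59.39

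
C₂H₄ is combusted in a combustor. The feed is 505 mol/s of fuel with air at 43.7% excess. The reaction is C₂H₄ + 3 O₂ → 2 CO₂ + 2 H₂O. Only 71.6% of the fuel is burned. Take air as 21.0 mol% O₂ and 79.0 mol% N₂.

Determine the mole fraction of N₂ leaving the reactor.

Stoichiometric O₂ = 3 × 505 = 1515 mol/s; O₂ fed = 1515 × 1.437 = 2177 mol/s.
N₂ fed = 2177 × 79/21 = 8190 mol/s.
Fuel reacted = 0.716 × 505 → ξ = 361.6 mol/s.
Outlet (n = n₀ + ν ξ):
  C₂H₄: 505 − 1(361.6) = 143.4
  O₂: 2177 − 3(361.6) = 1092
  N₂: 8190 (inert)
  CO₂: 0 + 2(361.6) = 723.2
  H₂O: 0 + 2(361.6) = 723.2
Total out = 10870 mol/s; y_N₂ = 8190 / 10870 = 0.7533.

0.753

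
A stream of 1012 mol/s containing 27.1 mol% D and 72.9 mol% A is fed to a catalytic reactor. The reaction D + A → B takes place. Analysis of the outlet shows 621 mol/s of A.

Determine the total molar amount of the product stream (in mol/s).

895 mol/s

For A: n = n₀ − 1ξ → 621 = 737.7 − 1ξ, giving ξ = 116.7 mol/s.
Outlet amounts (n = n₀ + ν ξ):
  D: 274.3 − 1(116.7) = 157.5
  A: 737.7 − 1(116.7) = 621
  B: 0 + 1(116.7) = 116.7
Total out = 157.5 + 621 + 116.7 = 895.3 mol/s.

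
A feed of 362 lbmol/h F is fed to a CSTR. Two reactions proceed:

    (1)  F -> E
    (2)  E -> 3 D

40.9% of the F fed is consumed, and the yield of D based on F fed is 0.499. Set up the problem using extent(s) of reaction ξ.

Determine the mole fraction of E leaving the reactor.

Conversion of F: F consumed = 1ξ₁ = 0.409 × 362 → ξ₁ = 148.1 lbmol/h.
Yield of D: 3ξ₂ / 362 = 0.499 → ξ₂ = 60.21 lbmol/h.
Outlet amounts (n = n₀ + Σ ν·ξ):
  F: 362 − 1(148.1) = 213.9
  E: 0 + 1(148.1) − 1(60.21) = 87.85
  D: 0 + 3(60.21) = 180.6
Total out = 482.4 lbmol/h; y_E = 87.85 / 482.4 = 0.1821.

0.182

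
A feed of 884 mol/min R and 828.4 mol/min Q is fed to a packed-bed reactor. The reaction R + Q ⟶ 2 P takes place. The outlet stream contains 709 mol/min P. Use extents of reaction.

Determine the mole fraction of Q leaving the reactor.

For P: n = n₀ + 2ξ → 709 = 0 + 2ξ, giving ξ = 354.5 mol/min.
Outlet amounts (n = n₀ + ν ξ):
  R: 884 − 1(354.5) = 529.5
  Q: 828.4 − 1(354.5) = 473.9
  P: 0 + 2(354.5) = 709
Total out = 1712 mol/min; y_Q = 473.9 / 1712 = 0.2767.

0.277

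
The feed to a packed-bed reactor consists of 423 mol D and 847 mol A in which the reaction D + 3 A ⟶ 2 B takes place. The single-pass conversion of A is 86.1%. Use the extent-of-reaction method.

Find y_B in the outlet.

0.62

A reacted = 0.861 × 847 = 729.3 mol; ν_A = −3, so ξ = 729.3/3 = 243.1 mol.
Outlet amounts (n = n₀ + ν ξ):
  D: 423 − 1(243.1) = 179.9
  A: 847 − 3(243.1) = 117.7
  B: 0 + 2(243.1) = 486.2
Total out = 783.8 mol; y_B = 486.2 / 783.8 = 0.6203.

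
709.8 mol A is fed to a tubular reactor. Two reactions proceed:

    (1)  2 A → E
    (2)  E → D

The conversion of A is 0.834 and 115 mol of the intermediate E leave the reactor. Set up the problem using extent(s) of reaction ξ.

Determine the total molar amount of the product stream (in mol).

414 mol

Conversion of A: A consumed = 2ξ₁ = 0.834 × 709.8 → ξ₁ = 296 mol.
E balance: n_E = 0 + 1ξ₁ − 1ξ₂ = 115 → ξ₂ = (1·296 − 115)/1 = 181 mol.
Outlet amounts (n = n₀ + Σ ν·ξ):
  A: 709.8 − 2(296) = 117.8
  E: 0 + 1(296) − 1(181) = 115
  D: 0 + 1(181) = 181
Total out = 117.8 + 115 + 181 = 413.8 mol.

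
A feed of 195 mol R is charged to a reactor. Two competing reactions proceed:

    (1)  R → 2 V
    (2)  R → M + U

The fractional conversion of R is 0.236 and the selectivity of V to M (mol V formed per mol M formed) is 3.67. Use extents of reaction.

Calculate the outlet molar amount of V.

59.6 mol

Conversion of R: R consumed = 0.236 × 195 = 46.02 mol = 1ξ₁ + 1ξ₂.
Selectivity: 2ξ₁ / (1ξ₂) = 3.67 → ξ₁ = 1.835 ξ₂.
Substitute: (1·1.835 + 1) ξ₂ = 46.02 → ξ₂ = 16.23 mol, ξ₁ = 29.79 mol.
Outlet amounts (n = n₀ + Σ ν·ξ):
  R: 195 − 1(29.79) − 1(16.23) = 149
  V: 0 + 2(29.79) = 59.57
  M: 0 + 1(16.23) = 16.23
  U: 0 + 1(16.23) = 16.23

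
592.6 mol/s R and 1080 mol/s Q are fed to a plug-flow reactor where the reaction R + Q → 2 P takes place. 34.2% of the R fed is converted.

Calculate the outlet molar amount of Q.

877 mol/s

R reacted = 0.342 × 592.6 = 202.7 mol/s; ν_R = −1, so ξ = 202.7/1 = 202.7 mol/s.
Outlet amounts (n = n₀ + ν ξ):
  R: 592.6 − 1(202.7) = 389.9
  Q: 1080 − 1(202.7) = 877.3
  P: 0 + 2(202.7) = 405.3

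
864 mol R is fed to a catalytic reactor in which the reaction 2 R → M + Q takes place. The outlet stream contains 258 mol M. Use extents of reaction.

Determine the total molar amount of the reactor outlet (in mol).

For M: n = n₀ + 1ξ → 258 = 0 + 1ξ, giving ξ = 258 mol.
Outlet amounts (n = n₀ + ν ξ):
  R: 864 − 2(258) = 348
  M: 0 + 1(258) = 258
  Q: 0 + 1(258) = 258
Total out = 348 + 258 + 258 = 864 mol.

864 mol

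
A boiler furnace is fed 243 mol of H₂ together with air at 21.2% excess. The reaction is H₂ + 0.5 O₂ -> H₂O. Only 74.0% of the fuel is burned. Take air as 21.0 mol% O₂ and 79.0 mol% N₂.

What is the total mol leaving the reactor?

854 mol

Stoichiometric O₂ = 0.5 × 243 = 121.5 mol; O₂ fed = 121.5 × 1.212 = 147.3 mol.
N₂ fed = 147.3 × 79/21 = 554 mol.
Fuel reacted = 0.74 × 243 → ξ = 179.8 mol.
Outlet (n = n₀ + ν ξ):
  H₂: 243 − 1(179.8) = 63.18
  O₂: 147.3 − 0.5(179.8) = 57.35
  N₂: 554 (inert)
  H₂O: 0 + 1(179.8) = 179.8
Total out = 63.18 + 57.35 + 554 + 179.8 = 854.3 mol.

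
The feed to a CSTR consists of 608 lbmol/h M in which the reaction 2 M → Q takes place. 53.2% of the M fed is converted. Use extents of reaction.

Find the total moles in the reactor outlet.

446 lbmol/h

M reacted = 0.532 × 608 = 323.5 lbmol/h; ν_M = −2, so ξ = 323.5/2 = 161.7 lbmol/h.
Outlet amounts (n = n₀ + ν ξ):
  M: 608 − 2(161.7) = 284.5
  Q: 0 + 1(161.7) = 161.7
Total out = 284.5 + 161.7 = 446.3 lbmol/h.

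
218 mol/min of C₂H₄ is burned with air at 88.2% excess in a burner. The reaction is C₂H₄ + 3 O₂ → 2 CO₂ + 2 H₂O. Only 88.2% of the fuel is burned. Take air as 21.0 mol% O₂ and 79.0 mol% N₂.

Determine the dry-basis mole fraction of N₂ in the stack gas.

Stoichiometric O₂ = 3 × 218 = 654 mol/min; O₂ fed = 654 × 1.882 = 1231 mol/min.
N₂ fed = 1231 × 79/21 = 4630 mol/min.
Fuel reacted = 0.882 × 218 → ξ = 192.3 mol/min.
Outlet (n = n₀ + ν ξ):
  C₂H₄: 218 − 1(192.3) = 25.72
  O₂: 1231 − 3(192.3) = 654
  N₂: 4630 (inert)
  CO₂: 0 + 2(192.3) = 384.6
  H₂O: 0 + 2(192.3) = 384.6
Dry total = 5695 mol/min; y_N₂ (dry) = 4630 / 5695 = 0.8131.

0.813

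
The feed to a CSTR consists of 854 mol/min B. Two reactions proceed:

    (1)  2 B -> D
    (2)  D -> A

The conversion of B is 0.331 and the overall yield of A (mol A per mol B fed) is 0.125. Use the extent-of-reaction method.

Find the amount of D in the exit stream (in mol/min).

Conversion of B: B consumed = 2ξ₁ = 0.331 × 854 → ξ₁ = 141.3 mol/min.
Yield of A: 1ξ₂ / 854 = 0.125 → ξ₂ = 106.8 mol/min.
Outlet amounts (n = n₀ + Σ ν·ξ):
  B: 854 − 2(141.3) = 571.3
  D: 0 + 1(141.3) − 1(106.8) = 34.59
  A: 0 + 1(106.8) = 106.8

34.6 mol/min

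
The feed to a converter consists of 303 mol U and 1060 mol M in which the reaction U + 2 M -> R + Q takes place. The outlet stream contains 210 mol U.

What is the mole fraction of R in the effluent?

For U: n = n₀ − 1ξ → 210 = 303 − 1ξ, giving ξ = 93 mol.
Outlet amounts (n = n₀ + ν ξ):
  U: 303 − 1(93) = 210
  M: 1060 − 2(93) = 874
  R: 0 + 1(93) = 93
  Q: 0 + 1(93) = 93
Total out = 1270 mol; y_R = 93 / 1270 = 0.07323.

0.0732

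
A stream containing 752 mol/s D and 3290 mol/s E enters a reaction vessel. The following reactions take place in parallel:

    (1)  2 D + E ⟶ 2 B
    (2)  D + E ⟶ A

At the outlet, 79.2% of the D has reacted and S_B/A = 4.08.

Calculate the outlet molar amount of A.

117 mol/s

Conversion of D: D consumed = 0.792 × 752 = 595.6 mol/s = 2ξ₁ + 1ξ₂.
Selectivity: 2ξ₁ / (1ξ₂) = 4.08 → ξ₁ = 2.04 ξ₂.
Substitute: (2·2.04 + 1) ξ₂ = 595.6 → ξ₂ = 117.2 mol/s, ξ₁ = 239.2 mol/s.
Outlet amounts (n = n₀ + Σ ν·ξ):
  D: 752 − 2(239.2) − 1(117.2) = 156.4
  E: 3290 − 1(239.2) − 1(117.2) = 2934
  B: 0 + 2(239.2) = 478.3
  A: 0 + 1(117.2) = 117.2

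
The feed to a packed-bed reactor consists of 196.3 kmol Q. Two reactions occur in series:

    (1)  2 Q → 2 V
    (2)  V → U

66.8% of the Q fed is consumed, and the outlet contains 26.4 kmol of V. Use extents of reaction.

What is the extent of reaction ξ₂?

Conversion of Q: Q consumed = 2ξ₁ = 0.668 × 196.3 → ξ₁ = 65.56 kmol.
V balance: n_V = 0 + 2ξ₁ − 1ξ₂ = 26.4 → ξ₂ = (2·65.56 − 26.4)/1 = 104.7 kmol.
Outlet amounts (n = n₀ + Σ ν·ξ):
  Q: 196.3 − 2(65.56) = 65.17
  V: 0 + 2(65.56) − 1(104.7) = 26.4
  U: 0 + 1(104.7) = 104.7

ξ₂ = 105 kmol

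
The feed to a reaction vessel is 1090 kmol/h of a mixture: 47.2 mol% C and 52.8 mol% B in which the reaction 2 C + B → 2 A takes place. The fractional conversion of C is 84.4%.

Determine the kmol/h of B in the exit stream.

358 kmol/h

C reacted = 0.844 × 514.5 = 434.2 kmol/h; ν_C = −2, so ξ = 434.2/2 = 217.1 kmol/h.
Outlet amounts (n = n₀ + ν ξ):
  C: 514.5 − 2(217.1) = 80.26
  B: 575.5 − 1(217.1) = 358.4
  A: 0 + 2(217.1) = 434.2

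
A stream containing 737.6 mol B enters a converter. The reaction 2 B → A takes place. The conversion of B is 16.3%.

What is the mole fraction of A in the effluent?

B reacted = 0.163 × 737.6 = 120.2 mol; ν_B = −2, so ξ = 120.2/2 = 60.11 mol.
Outlet amounts (n = n₀ + ν ξ):
  B: 737.6 − 2(60.11) = 617.4
  A: 0 + 1(60.11) = 60.11
Total out = 677.5 mol; y_A = 60.11 / 677.5 = 0.08873.

0.0887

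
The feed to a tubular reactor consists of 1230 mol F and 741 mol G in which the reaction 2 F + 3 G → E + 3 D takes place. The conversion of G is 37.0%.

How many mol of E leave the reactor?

91.4 mol

G reacted = 0.37 × 741 = 274.2 mol; ν_G = −3, so ξ = 274.2/3 = 91.39 mol.
Outlet amounts (n = n₀ + ν ξ):
  F: 1230 − 2(91.39) = 1047
  G: 741 − 3(91.39) = 466.8
  E: 0 + 1(91.39) = 91.39
  D: 0 + 3(91.39) = 274.2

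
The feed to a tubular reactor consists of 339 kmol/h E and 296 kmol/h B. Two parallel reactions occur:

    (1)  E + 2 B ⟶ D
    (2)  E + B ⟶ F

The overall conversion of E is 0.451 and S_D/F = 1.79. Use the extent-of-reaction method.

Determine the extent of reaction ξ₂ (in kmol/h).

ξ₂ = 54.8 kmol/h

Conversion of E: E consumed = 0.451 × 339 = 152.9 kmol/h = 1ξ₁ + 1ξ₂.
Selectivity: 1ξ₁ / (1ξ₂) = 1.79 → ξ₁ = 1.79 ξ₂.
Substitute: (1·1.79 + 1) ξ₂ = 152.9 → ξ₂ = 54.8 kmol/h, ξ₁ = 98.09 kmol/h.
Outlet amounts (n = n₀ + Σ ν·ξ):
  E: 339 − 1(98.09) − 1(54.8) = 186.1
  B: 296 − 2(98.09) − 1(54.8) = 45.02
  D: 0 + 1(98.09) = 98.09
  F: 0 + 1(54.8) = 54.8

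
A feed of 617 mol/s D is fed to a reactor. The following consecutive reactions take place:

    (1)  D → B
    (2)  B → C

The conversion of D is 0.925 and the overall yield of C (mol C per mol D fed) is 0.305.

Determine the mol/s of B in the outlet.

Conversion of D: D consumed = 1ξ₁ = 0.925 × 617 → ξ₁ = 570.7 mol/s.
Yield of C: 1ξ₂ / 617 = 0.305 → ξ₂ = 188.2 mol/s.
Outlet amounts (n = n₀ + Σ ν·ξ):
  D: 617 − 1(570.7) = 46.27
  B: 0 + 1(570.7) − 1(188.2) = 382.5
  C: 0 + 1(188.2) = 188.2

383 mol/s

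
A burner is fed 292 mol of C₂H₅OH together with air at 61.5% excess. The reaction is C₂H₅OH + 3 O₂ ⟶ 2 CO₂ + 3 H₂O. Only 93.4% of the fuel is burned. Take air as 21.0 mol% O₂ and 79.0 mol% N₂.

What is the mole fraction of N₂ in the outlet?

Stoichiometric O₂ = 3 × 292 = 876 mol; O₂ fed = 876 × 1.615 = 1415 mol.
N₂ fed = 1415 × 79/21 = 5322 mol.
Fuel reacted = 0.934 × 292 → ξ = 272.7 mol.
Outlet (n = n₀ + ν ξ):
  C₂H₅OH: 292 − 1(272.7) = 19.27
  O₂: 1415 − 3(272.7) = 596.6
  N₂: 5322 (inert)
  CO₂: 0 + 2(272.7) = 545.5
  H₂O: 0 + 3(272.7) = 818.2
Total out = 7302 mol; y_N₂ = 5322 / 7302 = 0.7289.

0.729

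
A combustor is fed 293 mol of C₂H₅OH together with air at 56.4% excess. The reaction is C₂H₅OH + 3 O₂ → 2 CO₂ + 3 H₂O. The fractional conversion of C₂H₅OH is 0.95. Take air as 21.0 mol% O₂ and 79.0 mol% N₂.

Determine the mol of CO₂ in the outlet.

Stoichiometric O₂ = 3 × 293 = 879 mol; O₂ fed = 879 × 1.564 = 1375 mol.
N₂ fed = 1375 × 79/21 = 5172 mol.
Fuel reacted = 0.95 × 293 → ξ = 278.3 mol.
Outlet (n = n₀ + ν ξ):
  C₂H₅OH: 293 − 1(278.3) = 14.65
  O₂: 1375 − 3(278.3) = 539.7
  N₂: 5172 (inert)
  CO₂: 0 + 2(278.3) = 556.7
  H₂O: 0 + 3(278.3) = 835

557 mol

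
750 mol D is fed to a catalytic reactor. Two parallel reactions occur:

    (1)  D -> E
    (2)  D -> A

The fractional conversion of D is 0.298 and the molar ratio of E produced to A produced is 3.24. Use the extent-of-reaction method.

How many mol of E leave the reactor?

Conversion of D: D consumed = 0.298 × 750 = 223.5 mol = 1ξ₁ + 1ξ₂.
Selectivity: 1ξ₁ / (1ξ₂) = 3.24 → ξ₁ = 3.24 ξ₂.
Substitute: (1·3.24 + 1) ξ₂ = 223.5 → ξ₂ = 52.71 mol, ξ₁ = 170.8 mol.
Outlet amounts (n = n₀ + Σ ν·ξ):
  D: 750 − 1(170.8) − 1(52.71) = 526.5
  E: 0 + 1(170.8) = 170.8
  A: 0 + 1(52.71) = 52.71

171 mol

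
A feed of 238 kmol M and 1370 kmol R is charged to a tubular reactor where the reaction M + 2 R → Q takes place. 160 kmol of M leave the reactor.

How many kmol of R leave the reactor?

For M: n = n₀ − 1ξ → 160 = 238 − 1ξ, giving ξ = 78 kmol.
Outlet amounts (n = n₀ + ν ξ):
  M: 238 − 1(78) = 160
  R: 1370 − 2(78) = 1214
  Q: 0 + 1(78) = 78

1210 kmol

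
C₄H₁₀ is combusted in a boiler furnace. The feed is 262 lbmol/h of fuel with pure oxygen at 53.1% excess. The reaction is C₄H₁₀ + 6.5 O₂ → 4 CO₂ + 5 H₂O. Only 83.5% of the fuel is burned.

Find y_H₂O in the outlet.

Stoichiometric O₂ = 6.5 × 262 = 1703 lbmol/h; O₂ fed = 1703 × 1.531 = 2607 lbmol/h.
Fuel reacted = 0.835 × 262 → ξ = 218.8 lbmol/h.
Outlet (n = n₀ + ν ξ):
  C₄H₁₀: 262 − 1(218.8) = 43.23
  O₂: 2607 − 6.5(218.8) = 1185
  CO₂: 0 + 4(218.8) = 875.1
  H₂O: 0 + 5(218.8) = 1094
Total out = 3197 lbmol/h; y_H₂O = 1094 / 3197 = 0.3421.

0.342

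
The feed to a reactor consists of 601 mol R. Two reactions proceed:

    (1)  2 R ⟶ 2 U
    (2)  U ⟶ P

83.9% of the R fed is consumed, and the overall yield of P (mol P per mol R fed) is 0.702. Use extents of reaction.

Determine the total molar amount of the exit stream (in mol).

601 mol

Conversion of R: R consumed = 2ξ₁ = 0.839 × 601 → ξ₁ = 252.1 mol.
Yield of P: 1ξ₂ / 601 = 0.702 → ξ₂ = 421.9 mol.
Outlet amounts (n = n₀ + Σ ν·ξ):
  R: 601 − 2(252.1) = 96.76
  U: 0 + 2(252.1) − 1(421.9) = 82.34
  P: 0 + 1(421.9) = 421.9
Total out = 96.76 + 82.34 + 421.9 = 601 mol.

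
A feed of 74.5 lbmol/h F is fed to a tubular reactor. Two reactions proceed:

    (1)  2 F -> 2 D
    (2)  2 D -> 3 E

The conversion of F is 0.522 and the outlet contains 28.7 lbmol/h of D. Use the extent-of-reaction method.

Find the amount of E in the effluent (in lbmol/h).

Conversion of F: F consumed = 2ξ₁ = 0.522 × 74.5 → ξ₁ = 19.44 lbmol/h.
D balance: n_D = 0 + 2ξ₁ − 2ξ₂ = 28.7 → ξ₂ = (2·19.44 − 28.7)/2 = 5.095 lbmol/h.
Outlet amounts (n = n₀ + Σ ν·ξ):
  F: 74.5 − 2(19.44) = 35.61
  D: 0 + 2(19.44) − 2(5.095) = 28.7
  E: 0 + 3(5.095) = 15.28

15.3 lbmol/h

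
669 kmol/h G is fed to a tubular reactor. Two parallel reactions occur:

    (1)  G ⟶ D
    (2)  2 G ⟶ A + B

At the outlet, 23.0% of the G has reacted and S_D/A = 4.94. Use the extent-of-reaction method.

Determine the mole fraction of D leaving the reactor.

0.164

Conversion of G: G consumed = 0.23 × 669 = 153.9 kmol/h = 1ξ₁ + 2ξ₂.
Selectivity: 1ξ₁ / (1ξ₂) = 4.94 → ξ₁ = 4.94 ξ₂.
Substitute: (1·4.94 + 2) ξ₂ = 153.9 → ξ₂ = 22.17 kmol/h, ξ₁ = 109.5 kmol/h.
Outlet amounts (n = n₀ + Σ ν·ξ):
  G: 669 − 1(109.5) − 2(22.17) = 515.1
  D: 0 + 1(109.5) = 109.5
  A: 0 + 1(22.17) = 22.17
  B: 0 + 1(22.17) = 22.17
Total out = 669 kmol/h; y_D = 109.5 / 669 = 0.1637.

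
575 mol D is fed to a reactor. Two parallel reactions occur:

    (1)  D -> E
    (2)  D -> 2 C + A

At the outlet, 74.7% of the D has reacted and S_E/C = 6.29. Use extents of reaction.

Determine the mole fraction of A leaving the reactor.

Conversion of D: D consumed = 0.747 × 575 = 429.5 mol = 1ξ₁ + 1ξ₂.
Selectivity: 1ξ₁ / (2ξ₂) = 6.29 → ξ₁ = 12.58 ξ₂.
Substitute: (1·12.58 + 1) ξ₂ = 429.5 → ξ₂ = 31.63 mol, ξ₁ = 397.9 mol.
Outlet amounts (n = n₀ + Σ ν·ξ):
  D: 575 − 1(397.9) − 1(31.63) = 145.5
  E: 0 + 1(397.9) = 397.9
  C: 0 + 2(31.63) = 63.26
  A: 0 + 1(31.63) = 31.63
Total out = 638.3 mol; y_A = 31.63 / 638.3 = 0.04956.

0.0496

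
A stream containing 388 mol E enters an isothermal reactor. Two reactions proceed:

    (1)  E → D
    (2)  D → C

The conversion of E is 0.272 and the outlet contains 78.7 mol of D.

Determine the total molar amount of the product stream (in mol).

388 mol

Conversion of E: E consumed = 1ξ₁ = 0.272 × 388 → ξ₁ = 105.5 mol.
D balance: n_D = 0 + 1ξ₁ − 1ξ₂ = 78.7 → ξ₂ = (1·105.5 − 78.7)/1 = 26.84 mol.
Outlet amounts (n = n₀ + Σ ν·ξ):
  E: 388 − 1(105.5) = 282.5
  D: 0 + 1(105.5) − 1(26.84) = 78.7
  C: 0 + 1(26.84) = 26.84
Total out = 282.5 + 78.7 + 26.84 = 388 mol.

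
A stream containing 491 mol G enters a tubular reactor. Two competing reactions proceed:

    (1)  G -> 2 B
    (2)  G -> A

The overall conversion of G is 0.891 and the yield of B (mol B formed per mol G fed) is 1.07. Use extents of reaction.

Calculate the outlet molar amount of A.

175 mol

Yield of B: 2ξ₁ / 491 = 1.07 → ξ₁ = 262.7 mol.
Conversion of G: 1ξ₁ + 1ξ₂ = 0.891 × 491 = 437.5 → ξ₂ = 174.8 mol.
Outlet amounts (n = n₀ + Σ ν·ξ):
  G: 491 − 1(262.7) − 1(174.8) = 53.52
  B: 0 + 2(262.7) = 525.4
  A: 0 + 1(174.8) = 174.8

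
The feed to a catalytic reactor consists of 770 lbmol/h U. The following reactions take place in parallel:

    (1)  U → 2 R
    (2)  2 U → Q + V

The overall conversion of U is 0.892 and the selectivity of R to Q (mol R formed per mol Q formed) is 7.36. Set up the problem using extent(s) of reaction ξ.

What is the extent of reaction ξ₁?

ξ₁ = 445 lbmol/h

Conversion of U: U consumed = 0.892 × 770 = 686.8 lbmol/h = 1ξ₁ + 2ξ₂.
Selectivity: 2ξ₁ / (1ξ₂) = 7.36 → ξ₁ = 3.68 ξ₂.
Substitute: (1·3.68 + 2) ξ₂ = 686.8 → ξ₂ = 120.9 lbmol/h, ξ₁ = 445 lbmol/h.
Outlet amounts (n = n₀ + Σ ν·ξ):
  U: 770 − 1(445) − 2(120.9) = 83.16
  R: 0 + 2(445) = 890
  Q: 0 + 1(120.9) = 120.9
  V: 0 + 1(120.9) = 120.9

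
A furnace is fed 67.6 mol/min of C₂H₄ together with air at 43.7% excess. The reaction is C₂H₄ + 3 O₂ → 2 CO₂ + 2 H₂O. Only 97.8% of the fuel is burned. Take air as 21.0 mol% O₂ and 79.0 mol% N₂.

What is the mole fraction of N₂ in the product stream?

0.753

Stoichiometric O₂ = 3 × 67.6 = 202.8 mol/min; O₂ fed = 202.8 × 1.437 = 291.4 mol/min.
N₂ fed = 291.4 × 79/21 = 1096 mol/min.
Fuel reacted = 0.978 × 67.6 → ξ = 66.11 mol/min.
Outlet (n = n₀ + ν ξ):
  C₂H₄: 67.6 − 1(66.11) = 1.487
  O₂: 291.4 − 3(66.11) = 93.09
  N₂: 1096 (inert)
  CO₂: 0 + 2(66.11) = 132.2
  H₂O: 0 + 2(66.11) = 132.2
Total out = 1455 mol/min; y_N₂ = 1096 / 1455 = 0.7533.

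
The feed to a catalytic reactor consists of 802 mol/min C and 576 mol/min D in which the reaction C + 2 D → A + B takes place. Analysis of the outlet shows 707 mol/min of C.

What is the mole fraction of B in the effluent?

0.074

For C: n = n₀ − 1ξ → 707 = 802 − 1ξ, giving ξ = 95 mol/min.
Outlet amounts (n = n₀ + ν ξ):
  C: 802 − 1(95) = 707
  D: 576 − 2(95) = 386
  A: 0 + 1(95) = 95
  B: 0 + 1(95) = 95
Total out = 1283 mol/min; y_B = 95 / 1283 = 0.07405.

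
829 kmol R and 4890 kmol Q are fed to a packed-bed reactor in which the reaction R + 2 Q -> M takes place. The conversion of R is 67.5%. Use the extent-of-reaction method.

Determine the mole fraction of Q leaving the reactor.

R reacted = 0.675 × 829 = 559.6 kmol; ν_R = −1, so ξ = 559.6/1 = 559.6 kmol.
Outlet amounts (n = n₀ + ν ξ):
  R: 829 − 1(559.6) = 269.4
  Q: 4890 − 2(559.6) = 3771
  M: 0 + 1(559.6) = 559.6
Total out = 4600 kmol; y_Q = 3771 / 4600 = 0.8198.

0.82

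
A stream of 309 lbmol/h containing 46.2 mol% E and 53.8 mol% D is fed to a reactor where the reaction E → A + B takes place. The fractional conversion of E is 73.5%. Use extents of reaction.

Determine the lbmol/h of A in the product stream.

105 lbmol/h

E reacted = 0.735 × 142.8 = 104.9 lbmol/h; ν_E = −1, so ξ = 104.9/1 = 104.9 lbmol/h.
Outlet amounts (n = n₀ + ν ξ):
  E: 142.8 − 1(104.9) = 37.83
  A: 0 + 1(104.9) = 104.9
  B: 0 + 1(104.9) = 104.9
  D: 166.2 (inert)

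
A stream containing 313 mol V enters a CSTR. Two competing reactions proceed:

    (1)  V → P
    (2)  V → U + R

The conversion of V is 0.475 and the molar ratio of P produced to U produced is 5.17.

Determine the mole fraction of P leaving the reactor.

0.37

Conversion of V: V consumed = 0.475 × 313 = 148.7 mol = 1ξ₁ + 1ξ₂.
Selectivity: 1ξ₁ / (1ξ₂) = 5.17 → ξ₁ = 5.17 ξ₂.
Substitute: (1·5.17 + 1) ξ₂ = 148.7 → ξ₂ = 24.1 mol, ξ₁ = 124.6 mol.
Outlet amounts (n = n₀ + Σ ν·ξ):
  V: 313 − 1(124.6) − 1(24.1) = 164.3
  P: 0 + 1(124.6) = 124.6
  U: 0 + 1(24.1) = 24.1
  R: 0 + 1(24.1) = 24.1
Total out = 337.1 mol; y_P = 124.6 / 337.1 = 0.3696.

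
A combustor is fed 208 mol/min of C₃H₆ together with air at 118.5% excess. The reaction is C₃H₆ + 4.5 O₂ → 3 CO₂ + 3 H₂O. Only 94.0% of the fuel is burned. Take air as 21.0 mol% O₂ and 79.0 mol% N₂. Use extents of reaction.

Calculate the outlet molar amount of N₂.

Stoichiometric O₂ = 4.5 × 208 = 936 mol/min; O₂ fed = 936 × 2.185 = 2045 mol/min.
N₂ fed = 2045 × 79/21 = 7694 mol/min.
Fuel reacted = 0.94 × 208 → ξ = 195.5 mol/min.
Outlet (n = n₀ + ν ξ):
  C₃H₆: 208 − 1(195.5) = 12.48
  O₂: 2045 − 4.5(195.5) = 1165
  N₂: 7694 (inert)
  CO₂: 0 + 3(195.5) = 586.6
  H₂O: 0 + 3(195.5) = 586.6

7690 mol/min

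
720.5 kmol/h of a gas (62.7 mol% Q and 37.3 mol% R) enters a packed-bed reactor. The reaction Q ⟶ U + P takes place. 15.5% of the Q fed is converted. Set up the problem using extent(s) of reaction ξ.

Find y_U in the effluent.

Q reacted = 0.155 × 451.8 = 70.02 kmol/h; ν_Q = −1, so ξ = 70.02/1 = 70.02 kmol/h.
Outlet amounts (n = n₀ + ν ξ):
  Q: 451.8 − 1(70.02) = 381.7
  U: 0 + 1(70.02) = 70.02
  P: 0 + 1(70.02) = 70.02
  R: 268.7 (inert)
Total out = 790.5 kmol/h; y_U = 70.02 / 790.5 = 0.08858.

0.0886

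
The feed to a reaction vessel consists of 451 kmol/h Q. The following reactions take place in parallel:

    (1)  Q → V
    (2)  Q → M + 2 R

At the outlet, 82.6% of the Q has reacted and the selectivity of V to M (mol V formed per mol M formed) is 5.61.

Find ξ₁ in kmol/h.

Conversion of Q: Q consumed = 0.826 × 451 = 372.5 kmol/h = 1ξ₁ + 1ξ₂.
Selectivity: 1ξ₁ / (1ξ₂) = 5.61 → ξ₁ = 5.61 ξ₂.
Substitute: (1·5.61 + 1) ξ₂ = 372.5 → ξ₂ = 56.36 kmol/h, ξ₁ = 316.2 kmol/h.
Outlet amounts (n = n₀ + Σ ν·ξ):
  Q: 451 − 1(316.2) − 1(56.36) = 78.47
  V: 0 + 1(316.2) = 316.2
  M: 0 + 1(56.36) = 56.36
  R: 0 + 2(56.36) = 112.7

ξ₁ = 316 kmol/h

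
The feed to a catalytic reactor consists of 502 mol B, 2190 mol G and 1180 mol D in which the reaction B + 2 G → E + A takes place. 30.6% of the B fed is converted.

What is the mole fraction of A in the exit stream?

B reacted = 0.306 × 502 = 153.6 mol; ν_B = −1, so ξ = 153.6/1 = 153.6 mol.
Outlet amounts (n = n₀ + ν ξ):
  B: 502 − 1(153.6) = 348.4
  G: 2190 − 2(153.6) = 1883
  E: 0 + 1(153.6) = 153.6
  A: 0 + 1(153.6) = 153.6
  D: 1180 (inert)
Total out = 3718 mol; y_A = 153.6 / 3718 = 0.04131.

0.0413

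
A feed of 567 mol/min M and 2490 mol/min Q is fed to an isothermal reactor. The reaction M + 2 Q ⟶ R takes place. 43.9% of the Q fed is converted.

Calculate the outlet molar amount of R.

547 mol/min

Q reacted = 0.439 × 2490 = 1093 mol/min; ν_Q = −2, so ξ = 1093/2 = 546.6 mol/min.
Outlet amounts (n = n₀ + ν ξ):
  M: 567 − 1(546.6) = 20.45
  Q: 2490 − 2(546.6) = 1397
  R: 0 + 1(546.6) = 546.6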